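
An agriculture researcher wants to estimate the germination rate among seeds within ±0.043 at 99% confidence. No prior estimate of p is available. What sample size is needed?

Conservative approach: use p = 0.5 (maximizes p(1-p) = 0.25). n = z²(0.25)/E² = 2.576²×0.25/0.043² = 897.2 → n = 898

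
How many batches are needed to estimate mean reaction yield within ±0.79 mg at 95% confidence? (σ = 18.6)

n = (z*σ/E)² = (1.96×18.6/0.79)² = 2129.5 → n = 2130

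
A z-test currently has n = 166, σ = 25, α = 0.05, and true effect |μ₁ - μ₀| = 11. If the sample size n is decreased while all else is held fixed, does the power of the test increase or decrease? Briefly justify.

Power decreases: a smaller n inflates the standard error σ/√n, pulling the sampling distribution under H₁ back toward the critical value.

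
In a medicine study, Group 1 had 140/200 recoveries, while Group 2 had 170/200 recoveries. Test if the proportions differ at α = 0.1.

p̂₁ = 0.7, p̂₂ = 0.85, pooled p̂ = 0.775. z = -3.592. Critical: ±1.645. Reject H₀.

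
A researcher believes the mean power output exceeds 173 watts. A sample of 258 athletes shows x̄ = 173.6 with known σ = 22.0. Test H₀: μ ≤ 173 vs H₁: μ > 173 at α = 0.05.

z = 0.438. Critical value: 1.645. Fail to reject H₀.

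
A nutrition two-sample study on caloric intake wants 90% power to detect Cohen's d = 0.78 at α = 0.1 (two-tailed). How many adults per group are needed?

z_{α/2} = 1.645, z_β = Φ⁻¹(0.9) = 1.282. For medium effect (d = 0.78): n per group = 2(z_{α/2} + z_β)²/d² = 2(1.645 + 1.282)²/0.78² = 28.2 → 29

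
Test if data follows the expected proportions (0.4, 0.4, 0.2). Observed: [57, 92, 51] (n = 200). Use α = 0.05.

Expected: [80.0, 80.0, 40.0]. χ² = 11.438. df = 2, critical = 5.991. Reject H₀.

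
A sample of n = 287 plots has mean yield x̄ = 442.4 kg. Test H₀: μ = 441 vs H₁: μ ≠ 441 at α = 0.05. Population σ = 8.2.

z = (x̄ - μ₀)/(σ/√n) = (442.4 - 441)/(8.2/√287) = 2.892. Critical value: ±1.96. Since |2.892| > 1.96, Reject H₀.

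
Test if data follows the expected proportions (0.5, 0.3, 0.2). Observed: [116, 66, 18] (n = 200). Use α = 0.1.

Expected: [100.0, 60.0, 40.0]. χ² = 15.26. df = 2, critical = 4.605. Reject H₀.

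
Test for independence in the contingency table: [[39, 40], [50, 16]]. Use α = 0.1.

χ² = 10.565. df = 1, critical = 2.706. Reject H₀. Variables are dependent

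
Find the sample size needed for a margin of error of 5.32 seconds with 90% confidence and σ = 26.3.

n = (z*σ/E)² = (1.645×26.3/5.32)² = 66.1 → n = 67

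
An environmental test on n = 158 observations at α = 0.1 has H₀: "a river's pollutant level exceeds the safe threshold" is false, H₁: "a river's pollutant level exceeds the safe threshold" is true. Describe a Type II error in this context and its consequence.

Type II error: failing to reject H₀ when it is false — concluding that a river's pollutant level exceeds the safe threshold is not supported when in fact it is. Consequence: allowing unsafe pollution to continue.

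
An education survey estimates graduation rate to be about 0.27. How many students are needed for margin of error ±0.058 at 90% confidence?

n = z²p(1-p)/E² = 1.645²×0.27×0.73/0.058² = 158.5 → n = 159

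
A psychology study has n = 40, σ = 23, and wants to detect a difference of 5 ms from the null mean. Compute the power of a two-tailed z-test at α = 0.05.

SE = σ/√n = 23/√40 = 3.637. Non-centrality λ = d/SE = 5/3.637 = 1.375. Power ≈ Φ(λ - z_{α/2}) = Φ(1.375 - 1.96) = Φ(-0.585) = 0.279.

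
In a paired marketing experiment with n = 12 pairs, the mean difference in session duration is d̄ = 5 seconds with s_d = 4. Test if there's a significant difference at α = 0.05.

t = d̄/(s_d/√n) = 5/(4/√12) = 4.33. df = 11, critical t = ±2.201. Reject H₀.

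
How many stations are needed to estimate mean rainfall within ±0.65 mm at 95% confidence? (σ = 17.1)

n = (z*σ/E)² = (1.96×17.1/0.65)² = 2658.8 → n = 2659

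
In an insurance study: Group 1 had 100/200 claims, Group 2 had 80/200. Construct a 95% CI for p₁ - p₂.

p̂₁ = 0.5, p̂₂ = 0.4. Difference = 0.1. CI = (0.003, 0.197)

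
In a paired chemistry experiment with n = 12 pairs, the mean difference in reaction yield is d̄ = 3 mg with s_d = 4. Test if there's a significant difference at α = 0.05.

t = d̄/(s_d/√n) = 3/(4/√12) = 2.598. df = 11, critical t = ±2.201. Reject H₀.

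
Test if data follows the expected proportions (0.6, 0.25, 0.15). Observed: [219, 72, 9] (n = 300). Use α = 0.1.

Expected: [180.0, 75.0, 45.0]. χ² = 37.37. df = 2, critical = 4.605. Reject H₀.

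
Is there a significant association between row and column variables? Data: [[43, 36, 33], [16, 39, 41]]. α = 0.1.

χ² = 12.182. df = 2, critical = 4.605. Reject H₀. Variables are dependent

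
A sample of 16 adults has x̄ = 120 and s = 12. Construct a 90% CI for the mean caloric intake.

CI = x̄ ± t*(s/√n) = 120 ± 1.753(12/√16) = (114.74, 125.26)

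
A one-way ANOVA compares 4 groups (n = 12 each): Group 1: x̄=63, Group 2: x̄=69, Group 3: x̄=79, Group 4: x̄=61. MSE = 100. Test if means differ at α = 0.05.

Grand mean = 68.0. SS_between = 2352.0, MS_between = 784.0. F = 7.84, F_crit ≈ 2.816. Reject H₀.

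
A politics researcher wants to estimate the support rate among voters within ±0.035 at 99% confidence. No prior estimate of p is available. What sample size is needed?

Conservative approach: use p = 0.5 (maximizes p(1-p) = 0.25). n = z²(0.25)/E² = 2.576²×0.25/0.035² = 1354.2 → n = 1355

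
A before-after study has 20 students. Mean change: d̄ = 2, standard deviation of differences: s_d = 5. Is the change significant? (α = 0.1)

t = d̄/(s_d/√n) = 2/(5/√20) = 1.789. df = 19, critical t = ±1.729. Reject H₀.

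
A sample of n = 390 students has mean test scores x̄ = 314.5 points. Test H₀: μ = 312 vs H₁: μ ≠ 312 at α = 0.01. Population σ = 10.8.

z = (x̄ - μ₀)/(σ/√n) = (314.5 - 312)/(10.8/√390) = 4.571. Critical value: ±2.576. Since |4.571| > 2.576, Reject H₀.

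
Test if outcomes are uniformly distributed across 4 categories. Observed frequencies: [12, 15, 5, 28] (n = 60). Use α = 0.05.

Expected = 15 each. χ² = Σ(O-E)²/E = 18.533. df = 3, critical value = 7.815. Reject H₀.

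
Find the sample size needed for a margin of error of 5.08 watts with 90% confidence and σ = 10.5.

n = (z*σ/E)² = (1.645×10.5/5.08)² = 11.6 → n = 12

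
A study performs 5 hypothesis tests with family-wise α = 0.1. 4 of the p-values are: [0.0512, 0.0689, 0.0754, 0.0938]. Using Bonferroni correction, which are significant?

Bonferroni α = 0.1/5 = 0.02. None of the given p-values are significant.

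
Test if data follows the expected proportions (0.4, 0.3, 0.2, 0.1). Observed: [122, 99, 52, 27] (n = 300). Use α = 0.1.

Expected: [120.0, 90.0, 60.0, 30.0]. χ² = 2.3. df = 3, critical = 6.251. Fail to reject H₀.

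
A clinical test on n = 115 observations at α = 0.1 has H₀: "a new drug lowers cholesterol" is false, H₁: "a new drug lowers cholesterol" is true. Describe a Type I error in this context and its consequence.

Type I error: rejecting H₀ when it is true — concluding that a new drug lowers cholesterol when in fact it is not. Consequence: approving an ineffective drug — patients take a useless medication and may skip effective alternatives.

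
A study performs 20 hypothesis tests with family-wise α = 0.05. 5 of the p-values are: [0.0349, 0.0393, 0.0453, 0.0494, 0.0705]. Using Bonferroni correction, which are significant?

Bonferroni α = 0.05/20 = 0.0025. None of the given p-values are significant.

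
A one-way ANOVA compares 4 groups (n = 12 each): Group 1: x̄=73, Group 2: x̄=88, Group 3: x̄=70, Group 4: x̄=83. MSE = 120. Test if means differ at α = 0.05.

Grand mean = 78.5. SS_between = 2556.0, MS_between = 852.0. F = 7.1, F_crit ≈ 2.816. Reject H₀.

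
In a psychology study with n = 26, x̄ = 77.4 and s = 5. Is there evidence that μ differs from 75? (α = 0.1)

t = (x̄ - μ₀)/(s/√n) = (77.4 - 75)/(5/√26) = 2.448. df = 25, critical t = ±1.708. Reject H₀.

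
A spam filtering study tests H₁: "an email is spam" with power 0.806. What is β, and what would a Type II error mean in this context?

β = 1 - power = 1 - 0.806 = 0.194. A Type II error is failing to reject H₀ when H₀ is false (false negative) — here, failing to conclude that an email is spam when in fact it is true. Consequence: a spam email lands in the inbox.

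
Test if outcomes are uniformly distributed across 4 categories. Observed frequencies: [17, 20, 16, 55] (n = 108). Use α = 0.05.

Expected = 27 each. χ² = Σ(O-E)²/E = 39.037. df = 3, critical value = 7.815. Reject H₀.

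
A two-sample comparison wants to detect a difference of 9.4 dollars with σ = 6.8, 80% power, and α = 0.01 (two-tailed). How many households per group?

n per group = 2(z_α/2 + z_β)²σ²/d² = 2×(2.576 + 0.84)²×6.8²/9.4² = 12.2 → n = 13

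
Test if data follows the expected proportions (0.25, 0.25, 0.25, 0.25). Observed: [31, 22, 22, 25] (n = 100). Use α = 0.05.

Expected: [25.0, 25.0, 25.0, 25.0]. χ² = 2.16. df = 3, critical = 7.815. Fail to reject H₀.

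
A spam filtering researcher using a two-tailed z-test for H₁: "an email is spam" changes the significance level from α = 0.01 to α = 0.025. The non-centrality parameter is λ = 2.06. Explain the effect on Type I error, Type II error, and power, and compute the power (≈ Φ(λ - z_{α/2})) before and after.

Increasing α from 0.01 to 0.025:
• Type I error rate increases (α is the Type I rate by definition).
• Critical value moves from z_{α/2} = 2.576 to 2.241, so power = Φ(λ - z_{α/2}) goes from Φ(2.06 - 2.576) = 0.303 to Φ(2.06 - 2.241) = 0.428.
• Type II error rate β = 1 - power therefore decreases (0.697 → 0.572).
Appropriate when false negatives are costly — here, a spam email lands in the inbox.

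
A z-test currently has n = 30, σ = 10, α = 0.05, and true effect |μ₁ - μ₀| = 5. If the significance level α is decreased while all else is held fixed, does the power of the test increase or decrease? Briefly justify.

Power decreases: a smaller α raises the critical value, so less of the H₁ sampling distribution falls in the rejection region.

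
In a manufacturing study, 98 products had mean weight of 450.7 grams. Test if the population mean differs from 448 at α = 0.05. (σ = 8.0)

z = (x̄ - μ₀)/(σ/√n) = (450.7 - 448)/(8.0/√98) = 3.341. Critical value: ±1.96. Since |3.341| > 1.96, Reject H₀.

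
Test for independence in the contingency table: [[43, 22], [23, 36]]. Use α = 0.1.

χ² = 9.171. df = 1, critical = 2.706. Reject H₀. Variables are dependent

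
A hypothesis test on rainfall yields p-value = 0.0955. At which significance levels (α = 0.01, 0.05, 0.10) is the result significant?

p = 0.0955. Significant at: α = 0.1.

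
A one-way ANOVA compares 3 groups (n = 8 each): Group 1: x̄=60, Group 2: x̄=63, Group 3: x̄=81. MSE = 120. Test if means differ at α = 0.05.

Grand mean = 68.0. SS_between = 2064.0, MS_between = 1032.0. F = 8.6, F_crit ≈ 3.467. Reject H₀.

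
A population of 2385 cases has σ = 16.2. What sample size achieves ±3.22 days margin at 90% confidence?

Without FPC: n₀ = (1.645×16.2/3.22)² = 68.494. With FPC: n = n₀N/(n₀+N-1) = 66.6 → n = 67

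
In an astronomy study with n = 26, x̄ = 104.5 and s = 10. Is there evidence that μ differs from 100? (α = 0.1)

t = (x̄ - μ₀)/(s/√n) = (104.5 - 100)/(10/√26) = 2.295. df = 25, critical t = ±1.708. Reject H₀.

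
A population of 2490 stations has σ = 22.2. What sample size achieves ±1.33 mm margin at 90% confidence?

Without FPC: n₀ = (1.645×22.2/1.33)² = 753.936. With FPC: n = n₀N/(n₀+N-1) = 578.9 → n = 579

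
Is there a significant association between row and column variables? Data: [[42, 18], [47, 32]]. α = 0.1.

χ² = 1.634. df = 1, critical = 2.706. Fail to reject H₀. No evidence of dependence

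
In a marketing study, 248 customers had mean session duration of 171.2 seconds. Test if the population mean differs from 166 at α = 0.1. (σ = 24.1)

z = (x̄ - μ₀)/(σ/√n) = (171.2 - 166)/(24.1/√248) = 3.398. Critical value: ±1.645. Since |3.398| > 1.645, Reject H₀.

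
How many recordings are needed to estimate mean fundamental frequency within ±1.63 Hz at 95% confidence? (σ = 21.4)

n = (z*σ/E)² = (1.96×21.4/1.63)² = 662.2 → n = 663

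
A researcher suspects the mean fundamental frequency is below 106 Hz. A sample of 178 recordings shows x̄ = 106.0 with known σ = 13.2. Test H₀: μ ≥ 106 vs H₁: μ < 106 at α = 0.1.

z = 0.0. Critical value: -1.28. Fail to reject H₀.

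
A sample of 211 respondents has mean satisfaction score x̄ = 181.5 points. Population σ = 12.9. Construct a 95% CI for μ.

CI = x̄ ± z*(σ/√n) = 181.5 ± 1.96(12.9/√211) = 181.5 ± 1.74 = (179.76, 183.24)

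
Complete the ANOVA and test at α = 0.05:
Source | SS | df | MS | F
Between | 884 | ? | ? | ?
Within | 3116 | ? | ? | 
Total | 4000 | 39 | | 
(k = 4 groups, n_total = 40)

df_between = 3, df_within = 36. MS_between = 294.67, MS_within = 86.56. F = 3.404, F_crit ≈ 2.866. Reject H₀.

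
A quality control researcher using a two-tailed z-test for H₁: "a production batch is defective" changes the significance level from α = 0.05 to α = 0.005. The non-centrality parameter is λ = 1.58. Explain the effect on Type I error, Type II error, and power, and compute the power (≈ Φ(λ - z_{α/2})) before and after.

Decreasing α from 0.05 to 0.005:
• Type I error rate decreases (α is the Type I rate by definition).
• Critical value moves from z_{α/2} = 1.96 to 2.807, so power = Φ(λ - z_{α/2}) goes from Φ(1.58 - 1.96) = 0.352 to Φ(1.58 - 2.807) = 0.11.
• Type II error rate β = 1 - power therefore increases (0.648 → 0.89).
Appropriate when false positives are costly — here, scrapping a good batch — wasted material and cost for no reason.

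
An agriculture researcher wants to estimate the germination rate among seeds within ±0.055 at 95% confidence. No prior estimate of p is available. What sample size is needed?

Conservative approach: use p = 0.5 (maximizes p(1-p) = 0.25). n = z²(0.25)/E² = 1.96²×0.25/0.055² = 317.5 → n = 318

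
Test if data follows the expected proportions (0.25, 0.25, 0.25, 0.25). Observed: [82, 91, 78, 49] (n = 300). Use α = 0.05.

Expected: [75.0, 75.0, 75.0, 75.0]. χ² = 13.2. df = 3, critical = 7.815. Reject H₀.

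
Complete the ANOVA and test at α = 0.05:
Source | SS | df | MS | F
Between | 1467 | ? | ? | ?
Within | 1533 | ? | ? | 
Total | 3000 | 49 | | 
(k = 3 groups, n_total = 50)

df_between = 2, df_within = 47. MS_between = 733.5, MS_within = 32.62. F = 22.488, F_crit ≈ 3.195. Reject H₀.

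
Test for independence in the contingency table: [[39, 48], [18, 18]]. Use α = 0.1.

χ² = 0.274. df = 1, critical = 2.706. Fail to reject H₀. No evidence of dependence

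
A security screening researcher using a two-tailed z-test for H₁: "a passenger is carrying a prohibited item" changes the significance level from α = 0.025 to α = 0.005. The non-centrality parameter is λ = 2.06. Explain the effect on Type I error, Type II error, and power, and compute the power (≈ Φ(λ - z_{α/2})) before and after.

Decreasing α from 0.025 to 0.005:
• Type I error rate decreases (α is the Type I rate by definition).
• Critical value moves from z_{α/2} = 2.241 to 2.807, so power = Φ(λ - z_{α/2}) goes from Φ(2.06 - 2.241) = 0.428 to Φ(2.06 - 2.807) = 0.228.
• Type II error rate β = 1 - power therefore increases (0.572 → 0.772).
Appropriate when false positives are costly — here, detaining an innocent passenger — delay and inconvenience.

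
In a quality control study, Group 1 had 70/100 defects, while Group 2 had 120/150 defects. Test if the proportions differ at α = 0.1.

p̂₁ = 0.7, p̂₂ = 0.8, pooled p̂ = 0.76. z = -1.814. Critical: ±1.645. Reject H₀.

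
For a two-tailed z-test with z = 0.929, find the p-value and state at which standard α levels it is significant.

p = 2·P(Z > |0.929|) = 2·(1 - Φ(0.929)) ≈ 0.3529. Not significant at any standard level.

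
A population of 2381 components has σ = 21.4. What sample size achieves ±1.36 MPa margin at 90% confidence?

Without FPC: n₀ = (1.645×21.4/1.36)² = 670.01. With FPC: n = n₀N/(n₀+N-1) = 523.05 → n = 524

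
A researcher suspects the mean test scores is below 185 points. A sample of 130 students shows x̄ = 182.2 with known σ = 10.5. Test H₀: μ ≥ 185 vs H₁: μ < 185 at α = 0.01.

z = -3.04. Critical value: -2.33. Reject H₀.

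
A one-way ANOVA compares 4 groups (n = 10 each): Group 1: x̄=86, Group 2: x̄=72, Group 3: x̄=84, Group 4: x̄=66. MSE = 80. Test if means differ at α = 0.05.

Grand mean = 77.0. SS_between = 2760.0, MS_between = 920.0. F = 11.5, F_crit ≈ 2.866. Reject H₀.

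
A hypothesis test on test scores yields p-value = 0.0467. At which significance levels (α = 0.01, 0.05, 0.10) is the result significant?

p = 0.0467. Significant at: α = 0.05, 0.1.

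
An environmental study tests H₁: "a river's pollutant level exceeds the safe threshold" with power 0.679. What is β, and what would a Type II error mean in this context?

β = 1 - power = 1 - 0.679 = 0.321. A Type II error is failing to reject H₀ when H₀ is false (false negative) — here, failing to conclude that a river's pollutant level exceeds the safe threshold when in fact it is true. Consequence: allowing unsafe pollution to continue.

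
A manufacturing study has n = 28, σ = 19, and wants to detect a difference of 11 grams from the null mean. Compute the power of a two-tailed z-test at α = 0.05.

SE = σ/√n = 19/√28 = 3.591. Non-centrality λ = d/SE = 11/3.591 = 3.064. Power ≈ Φ(λ - z_{α/2}) = Φ(3.064 - 1.96) = Φ(1.104) = 0.865.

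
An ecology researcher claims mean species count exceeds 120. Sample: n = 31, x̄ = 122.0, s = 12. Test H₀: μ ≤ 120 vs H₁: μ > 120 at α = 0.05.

t = (122.0 - 120)/(12/√31) = 0.928, df = 30. Critical t = 1.697. Fail to reject H₀.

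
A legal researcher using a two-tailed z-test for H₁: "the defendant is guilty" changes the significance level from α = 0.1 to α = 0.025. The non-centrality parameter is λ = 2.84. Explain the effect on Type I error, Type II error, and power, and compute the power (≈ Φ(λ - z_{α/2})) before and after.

Decreasing α from 0.1 to 0.025:
• Type I error rate decreases (α is the Type I rate by definition).
• Critical value moves from z_{α/2} = 1.645 to 2.241, so power = Φ(λ - z_{α/2}) goes from Φ(2.84 - 1.645) = 0.884 to Φ(2.84 - 2.241) = 0.725.
• Type II error rate β = 1 - power therefore increases (0.116 → 0.275).
Appropriate when false positives are costly — here, convicting an innocent person.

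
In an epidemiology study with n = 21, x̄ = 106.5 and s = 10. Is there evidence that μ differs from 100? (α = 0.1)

t = (x̄ - μ₀)/(s/√n) = (106.5 - 100)/(10/√21) = 2.979. df = 20, critical t = ±1.725. Reject H₀.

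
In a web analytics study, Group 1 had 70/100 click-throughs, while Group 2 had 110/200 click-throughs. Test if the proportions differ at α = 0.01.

p̂₁ = 0.7, p̂₂ = 0.55, pooled p̂ = 0.6. z = 2.5. Critical: ±2.576. Fail to reject H₀.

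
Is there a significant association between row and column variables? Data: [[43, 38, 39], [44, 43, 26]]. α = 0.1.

χ² = 2.712. df = 2, critical = 4.605. Fail to reject H₀. No evidence of dependence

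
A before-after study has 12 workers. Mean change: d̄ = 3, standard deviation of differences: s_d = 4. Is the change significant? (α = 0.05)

t = d̄/(s_d/√n) = 3/(4/√12) = 2.598. df = 11, critical t = ±2.201. Reject H₀.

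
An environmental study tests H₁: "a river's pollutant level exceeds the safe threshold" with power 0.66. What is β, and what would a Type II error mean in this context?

β = 1 - power = 1 - 0.66 = 0.34. A Type II error is failing to reject H₀ when H₀ is false (false negative) — here, failing to conclude that a river's pollutant level exceeds the safe threshold when in fact it is true. Consequence: allowing unsafe pollution to continue.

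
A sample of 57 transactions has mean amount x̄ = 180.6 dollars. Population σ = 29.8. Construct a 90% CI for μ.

CI = x̄ ± z*(σ/√n) = 180.6 ± 1.645(29.8/√57) = 180.6 ± 6.49 = (174.11, 187.09)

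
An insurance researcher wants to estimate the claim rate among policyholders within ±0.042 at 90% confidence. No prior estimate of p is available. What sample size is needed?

Conservative approach: use p = 0.5 (maximizes p(1-p) = 0.25). n = z²(0.25)/E² = 1.645²×0.25/0.042² = 383.5 → n = 384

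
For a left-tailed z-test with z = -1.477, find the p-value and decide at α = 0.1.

p = P(Z < -1.477) = Φ(-1.477) ≈ 0.0698. Since p < 0.1, reject H₀ (significant) at α = 0.1.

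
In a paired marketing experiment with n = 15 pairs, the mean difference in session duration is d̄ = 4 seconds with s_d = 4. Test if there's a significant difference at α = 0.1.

t = d̄/(s_d/√n) = 4/(4/√15) = 3.873. df = 14, critical t = ±1.761. Reject H₀.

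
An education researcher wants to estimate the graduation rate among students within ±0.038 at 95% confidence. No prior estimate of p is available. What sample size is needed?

Conservative approach: use p = 0.5 (maximizes p(1-p) = 0.25). n = z²(0.25)/E² = 1.96²×0.25/0.038² = 665.1 → n = 666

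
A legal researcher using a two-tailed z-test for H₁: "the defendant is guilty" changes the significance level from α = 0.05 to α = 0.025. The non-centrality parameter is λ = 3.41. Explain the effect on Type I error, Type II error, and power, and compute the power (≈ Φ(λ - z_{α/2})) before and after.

Decreasing α from 0.05 to 0.025:
• Type I error rate decreases (α is the Type I rate by definition).
• Critical value moves from z_{α/2} = 1.96 to 2.241, so power = Φ(λ - z_{α/2}) goes from Φ(3.41 - 1.96) = 0.926 to Φ(3.41 - 2.241) = 0.879.
• Type II error rate β = 1 - power therefore increases (0.074 → 0.121).
Appropriate when false positives are costly — here, convicting an innocent person.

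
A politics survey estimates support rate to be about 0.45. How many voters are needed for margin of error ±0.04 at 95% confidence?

n = z²p(1-p)/E² = 1.96²×0.45×0.55/0.04² = 594.2 → n = 595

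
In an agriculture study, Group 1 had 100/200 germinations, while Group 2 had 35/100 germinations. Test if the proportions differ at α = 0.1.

p̂₁ = 0.5, p̂₂ = 0.35, pooled p̂ = 0.45. z = 2.462. Critical: ±1.645. Reject H₀.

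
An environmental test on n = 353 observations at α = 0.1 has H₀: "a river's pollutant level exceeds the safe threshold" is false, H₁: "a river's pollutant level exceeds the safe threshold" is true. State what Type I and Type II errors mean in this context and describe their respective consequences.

Type I (false positive): concluding that a river's pollutant level exceeds the safe threshold when it is not — shutting down a compliant factory unnecessarily. Type II (false negative): failing to conclude that a river's pollutant level exceeds the safe threshold when it is — allowing unsafe pollution to continue. Which is costlier depends on domain priorities and is a judgement call rather than a statistical fact.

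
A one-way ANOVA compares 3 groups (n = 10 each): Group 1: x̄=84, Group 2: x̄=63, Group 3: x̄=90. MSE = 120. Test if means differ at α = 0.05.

Grand mean = 79.0. SS_between = 4020.0, MS_between = 2010.0. F = 16.75, F_crit ≈ 3.354. Reject H₀.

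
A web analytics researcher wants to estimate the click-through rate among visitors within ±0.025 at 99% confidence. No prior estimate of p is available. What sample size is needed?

Conservative approach: use p = 0.5 (maximizes p(1-p) = 0.25). n = z²(0.25)/E² = 2.576²×0.25/0.025² = 2654.3 → n = 2655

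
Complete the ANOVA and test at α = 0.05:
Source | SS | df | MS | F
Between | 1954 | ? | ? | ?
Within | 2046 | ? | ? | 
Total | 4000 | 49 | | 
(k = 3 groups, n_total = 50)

df_between = 2, df_within = 47. MS_between = 977.0, MS_within = 43.53. F = 22.443, F_crit ≈ 3.195. Reject H₀.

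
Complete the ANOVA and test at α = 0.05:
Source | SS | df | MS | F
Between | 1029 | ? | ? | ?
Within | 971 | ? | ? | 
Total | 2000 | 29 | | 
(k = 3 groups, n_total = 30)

df_between = 2, df_within = 27. MS_between = 514.5, MS_within = 35.96. F = 14.306, F_crit ≈ 3.354. Reject H₀.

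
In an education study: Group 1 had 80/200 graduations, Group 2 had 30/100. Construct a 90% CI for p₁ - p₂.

p̂₁ = 0.4, p̂₂ = 0.3. Difference = 0.1. CI = (0.006, 0.194)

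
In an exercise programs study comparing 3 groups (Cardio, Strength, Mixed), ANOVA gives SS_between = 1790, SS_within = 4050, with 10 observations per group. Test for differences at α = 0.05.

df_between = 2, df_within = 27. F = MS_between/MS_within = 895.0/150.0 = 5.967. F_crit ≈ 3.354. Reject H₀. At least one mean differs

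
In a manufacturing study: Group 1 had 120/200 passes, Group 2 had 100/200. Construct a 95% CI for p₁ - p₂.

p̂₁ = 0.6, p̂₂ = 0.5. Difference = 0.1. CI = (0.003, 0.197)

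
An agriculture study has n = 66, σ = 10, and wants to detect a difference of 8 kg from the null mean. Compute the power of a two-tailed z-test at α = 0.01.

SE = σ/√n = 10/√66 = 1.231. Non-centrality λ = d/SE = 8/1.231 = 6.499. Power ≈ Φ(λ - z_{α/2}) = Φ(6.499 - 2.576) = Φ(3.923) = 1.0.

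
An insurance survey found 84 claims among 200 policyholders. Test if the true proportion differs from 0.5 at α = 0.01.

p̂ = 0.42, p₀ = 0.5. z = (p̂ - p₀)/√(p₀(1-p₀)/n) = -2.263. Critical: ±2.576. Fail to reject H₀.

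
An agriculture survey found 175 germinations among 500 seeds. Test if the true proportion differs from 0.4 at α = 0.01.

p̂ = 0.35, p₀ = 0.4. z = (p̂ - p₀)/√(p₀(1-p₀)/n) = -2.282. Critical: ±2.576. Fail to reject H₀.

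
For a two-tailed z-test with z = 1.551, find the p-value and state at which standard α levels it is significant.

p = 2·P(Z > |1.551|) = 2·(1 - Φ(1.551)) ≈ 0.1209. Not significant at any standard level.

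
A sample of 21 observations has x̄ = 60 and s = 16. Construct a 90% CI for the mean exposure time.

CI = x̄ ± t*(s/√n) = 60 ± 1.725(16/√21) = (53.98, 66.02)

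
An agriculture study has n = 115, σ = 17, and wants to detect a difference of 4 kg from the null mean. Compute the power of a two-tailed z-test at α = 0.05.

SE = σ/√n = 17/√115 = 1.585. Non-centrality λ = d/SE = 4/1.585 = 2.523. Power ≈ Φ(λ - z_{α/2}) = Φ(2.523 - 1.96) = Φ(0.563) = 0.713.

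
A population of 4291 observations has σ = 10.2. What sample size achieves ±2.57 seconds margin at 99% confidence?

Without FPC: n₀ = (2.576×10.2/2.57)² = 104.526. With FPC: n = n₀N/(n₀+N-1) = 102.1 → n = 103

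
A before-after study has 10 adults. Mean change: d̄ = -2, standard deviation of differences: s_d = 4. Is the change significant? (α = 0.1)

t = d̄/(s_d/√n) = -2/(4/√10) = -1.581. df = 9, critical t = ±1.833. Fail to reject H₀.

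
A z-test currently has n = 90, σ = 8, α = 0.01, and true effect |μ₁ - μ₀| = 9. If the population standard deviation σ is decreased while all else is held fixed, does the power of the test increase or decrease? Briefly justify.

Power increases: a smaller σ shrinks the standard error σ/√n, moving the sampling distribution under H₁ further from the critical value.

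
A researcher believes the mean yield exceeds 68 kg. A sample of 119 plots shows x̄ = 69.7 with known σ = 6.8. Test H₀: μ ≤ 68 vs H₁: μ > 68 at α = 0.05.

z = 2.727. Critical value: 1.645. Reject H₀.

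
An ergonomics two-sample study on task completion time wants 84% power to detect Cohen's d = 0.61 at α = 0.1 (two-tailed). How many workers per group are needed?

z_{α/2} = 1.645, z_β = Φ⁻¹(0.84) = 0.994. For medium effect (d = 0.61): n per group = 2(z_{α/2} + z_β)²/d² = 2(1.645 + 0.994)²/0.61² = 37.4 → 38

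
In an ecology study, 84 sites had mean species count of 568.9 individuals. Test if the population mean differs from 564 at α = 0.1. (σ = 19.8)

z = (x̄ - μ₀)/(σ/√n) = (568.9 - 564)/(19.8/√84) = 2.268. Critical value: ±1.645. Since |2.268| > 1.645, Reject H₀.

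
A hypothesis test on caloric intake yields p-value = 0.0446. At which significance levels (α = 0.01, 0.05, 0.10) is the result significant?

p = 0.0446. Significant at: α = 0.05, 0.1.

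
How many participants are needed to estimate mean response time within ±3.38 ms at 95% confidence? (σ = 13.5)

n = (z*σ/E)² = (1.96×13.5/3.38)² = 61.3 → n = 62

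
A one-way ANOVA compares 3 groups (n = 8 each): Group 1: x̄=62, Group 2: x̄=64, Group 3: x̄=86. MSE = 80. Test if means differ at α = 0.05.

Grand mean = 70.67. SS_between = 2837.33, MS_between = 1418.67. F = 17.733, F_crit ≈ 3.467. Reject H₀.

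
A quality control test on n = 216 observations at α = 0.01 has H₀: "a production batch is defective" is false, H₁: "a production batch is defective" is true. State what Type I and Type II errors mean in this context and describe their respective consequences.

Type I (false positive): concluding that a production batch is defective when it is not — scrapping a good batch — wasted material and cost for no reason. Type II (false negative): failing to conclude that a production batch is defective when it is — shipping a defective batch — faulty products reach customers. Which is costlier depends on domain priorities and is a judgement call rather than a statistical fact.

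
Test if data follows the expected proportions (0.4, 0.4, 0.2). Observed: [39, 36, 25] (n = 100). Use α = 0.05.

Expected: [40.0, 40.0, 20.0]. χ² = 1.675. df = 2, critical = 5.991. Fail to reject H₀.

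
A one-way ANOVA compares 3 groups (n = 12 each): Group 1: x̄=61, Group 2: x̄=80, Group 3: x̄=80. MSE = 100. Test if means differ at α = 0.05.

Grand mean = 73.67. SS_between = 2888.0, MS_between = 1444.0. F = 14.44, F_crit ≈ 3.285. Reject H₀.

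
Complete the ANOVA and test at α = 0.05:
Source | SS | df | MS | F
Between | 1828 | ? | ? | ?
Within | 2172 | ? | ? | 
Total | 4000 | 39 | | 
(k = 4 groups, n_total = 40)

df_between = 3, df_within = 36. MS_between = 609.33, MS_within = 60.33. F = 10.099, F_crit ≈ 2.866. Reject H₀.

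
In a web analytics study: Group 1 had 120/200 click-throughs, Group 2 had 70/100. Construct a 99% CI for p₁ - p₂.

p̂₁ = 0.6, p̂₂ = 0.7. Difference = -0.1. CI = (-0.248, 0.048)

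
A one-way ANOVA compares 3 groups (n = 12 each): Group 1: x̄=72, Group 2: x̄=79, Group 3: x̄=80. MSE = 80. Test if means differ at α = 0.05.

Grand mean = 77.0. SS_between = 456.0, MS_between = 228.0. F = 2.85, F_crit ≈ 3.285. Fail to reject H₀.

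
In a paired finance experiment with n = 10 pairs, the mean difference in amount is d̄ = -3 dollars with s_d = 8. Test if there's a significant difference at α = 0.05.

t = d̄/(s_d/√n) = -3/(8/√10) = -1.186. df = 9, critical t = ±2.262. Fail to reject H₀.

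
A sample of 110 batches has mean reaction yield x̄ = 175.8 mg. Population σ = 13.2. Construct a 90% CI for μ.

CI = x̄ ± z*(σ/√n) = 175.8 ± 1.645(13.2/√110) = 175.8 ± 2.07 = (173.73, 177.87)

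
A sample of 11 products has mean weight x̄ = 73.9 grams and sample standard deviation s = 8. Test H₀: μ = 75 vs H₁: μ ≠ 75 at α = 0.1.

t = (x̄ - μ₀)/(s/√n) = (73.9 - 75)/(8/√11) = -0.456. df = 10, critical t = ±1.812. Fail to reject H₀.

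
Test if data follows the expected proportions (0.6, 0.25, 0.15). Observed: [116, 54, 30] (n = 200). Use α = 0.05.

Expected: [120.0, 50.0, 30.0]. χ² = 0.453. df = 2, critical = 5.991. Fail to reject H₀.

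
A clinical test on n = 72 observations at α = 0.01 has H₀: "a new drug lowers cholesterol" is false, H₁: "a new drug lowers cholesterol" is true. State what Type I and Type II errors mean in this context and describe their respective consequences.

Type I (false positive): concluding that a new drug lowers cholesterol when it is not — approving an ineffective drug — patients take a useless medication and may skip effective alternatives. Type II (false negative): failing to conclude that a new drug lowers cholesterol when it is — shelving an effective drug — patients miss out on a treatment that would have helped. Which is costlier depends on domain priorities and is a judgement call rather than a statistical fact.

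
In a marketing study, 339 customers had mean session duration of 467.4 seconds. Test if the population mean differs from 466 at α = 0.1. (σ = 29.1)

z = (x̄ - μ₀)/(σ/√n) = (467.4 - 466)/(29.1/√339) = 0.886. Critical value: ±1.645. Since |0.886| ≤ 1.645, Fail to reject H₀.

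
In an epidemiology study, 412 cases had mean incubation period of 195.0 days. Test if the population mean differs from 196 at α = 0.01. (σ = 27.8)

z = (x̄ - μ₀)/(σ/√n) = (195.0 - 196)/(27.8/√412) = -0.73. Critical value: ±2.576. Since |-0.73| ≤ 2.576, Fail to reject H₀.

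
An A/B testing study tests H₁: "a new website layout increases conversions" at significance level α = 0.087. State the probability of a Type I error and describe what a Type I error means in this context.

P(Type I error) = α = 0.087. A Type I error is rejecting H₀ when H₀ is actually true (false positive) — here, concluding that a new website layout increases conversions when in fact this is not the case. Consequence: rolling out a layout that doesn't actually help — wasted engineering effort.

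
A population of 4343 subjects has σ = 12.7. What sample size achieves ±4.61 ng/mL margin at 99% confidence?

Without FPC: n₀ = (2.576×12.7/4.61)² = 50.361. With FPC: n = n₀N/(n₀+N-1) = 49.8 → n = 50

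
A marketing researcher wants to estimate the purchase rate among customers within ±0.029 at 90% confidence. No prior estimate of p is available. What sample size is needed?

Conservative approach: use p = 0.5 (maximizes p(1-p) = 0.25). n = z²(0.25)/E² = 1.645²×0.25/0.029² = 804.4 → n = 805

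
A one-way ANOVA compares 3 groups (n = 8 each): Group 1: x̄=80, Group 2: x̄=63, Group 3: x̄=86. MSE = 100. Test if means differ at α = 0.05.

Grand mean = 76.33. SS_between = 2277.33, MS_between = 1138.67. F = 11.387, F_crit ≈ 3.467. Reject H₀.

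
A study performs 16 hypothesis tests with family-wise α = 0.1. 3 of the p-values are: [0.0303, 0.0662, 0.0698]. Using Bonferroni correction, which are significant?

Bonferroni α = 0.1/16 = 0.00625. None of the given p-values are significant.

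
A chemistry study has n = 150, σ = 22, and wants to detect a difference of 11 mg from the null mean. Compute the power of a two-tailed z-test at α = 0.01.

SE = σ/√n = 22/√150 = 1.796. Non-centrality λ = d/SE = 11/1.796 = 6.124. Power ≈ Φ(λ - z_{α/2}) = Φ(6.124 - 2.576) = Φ(3.548) = 1.0.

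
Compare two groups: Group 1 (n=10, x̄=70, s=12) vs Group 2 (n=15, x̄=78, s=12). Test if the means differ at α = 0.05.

Pooled sp = 12.0. t = -1.633, df = 23. Critical t = ±2.069. Fail to reject H₀.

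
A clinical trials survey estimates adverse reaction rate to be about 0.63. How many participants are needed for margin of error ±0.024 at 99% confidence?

n = z²p(1-p)/E² = 2.576²×0.63×0.37/0.024² = 2685.4 → n = 2686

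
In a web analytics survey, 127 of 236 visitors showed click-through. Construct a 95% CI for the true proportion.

p̂ = 0.538. CI = p̂ ± z*√(p̂(1-p̂)/n) = (0.475, 0.602)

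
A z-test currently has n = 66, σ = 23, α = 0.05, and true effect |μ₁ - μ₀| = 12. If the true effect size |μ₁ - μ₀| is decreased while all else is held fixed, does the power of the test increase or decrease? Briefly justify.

Power decreases: a smaller true effect decreases the non-centrality λ = |μ₁ - μ₀|/(σ/√n).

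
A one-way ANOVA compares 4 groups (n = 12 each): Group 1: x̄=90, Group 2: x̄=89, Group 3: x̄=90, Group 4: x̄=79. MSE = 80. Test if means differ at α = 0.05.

Grand mean = 87.0. SS_between = 1032.0, MS_between = 344.0. F = 4.3, F_crit ≈ 2.816. Reject H₀.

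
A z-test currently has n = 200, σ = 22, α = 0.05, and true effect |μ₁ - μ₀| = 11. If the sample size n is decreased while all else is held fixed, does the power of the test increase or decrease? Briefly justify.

Power decreases: a smaller n inflates the standard error σ/√n, pulling the sampling distribution under H₁ back toward the critical value.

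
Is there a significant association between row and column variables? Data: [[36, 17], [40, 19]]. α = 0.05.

χ² = 0.0. df = 1, critical = 3.841. Fail to reject H₀. No evidence of dependence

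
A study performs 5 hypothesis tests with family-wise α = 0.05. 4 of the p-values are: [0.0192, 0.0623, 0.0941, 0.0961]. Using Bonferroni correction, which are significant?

Bonferroni α = 0.05/5 = 0.01. None of the given p-values are significant.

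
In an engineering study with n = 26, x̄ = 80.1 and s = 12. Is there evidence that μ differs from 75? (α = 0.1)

t = (x̄ - μ₀)/(s/√n) = (80.1 - 75)/(12/√26) = 2.167. df = 25, critical t = ±1.708. Reject H₀.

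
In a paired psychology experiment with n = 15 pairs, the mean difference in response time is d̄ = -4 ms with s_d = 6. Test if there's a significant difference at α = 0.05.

t = d̄/(s_d/√n) = -4/(6/√15) = -2.582. df = 14, critical t = ±2.145. Reject H₀.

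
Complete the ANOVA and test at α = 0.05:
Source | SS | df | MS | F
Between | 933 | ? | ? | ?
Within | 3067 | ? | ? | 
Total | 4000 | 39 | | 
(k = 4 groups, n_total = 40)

df_between = 3, df_within = 36. MS_between = 311.0, MS_within = 85.19. F = 3.65, F_crit ≈ 2.866. Reject H₀.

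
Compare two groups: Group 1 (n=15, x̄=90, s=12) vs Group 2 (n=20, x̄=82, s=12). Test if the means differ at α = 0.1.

Pooled sp = 12.0. t = 1.952, df = 33. Critical t = ±1.692. Reject H₀.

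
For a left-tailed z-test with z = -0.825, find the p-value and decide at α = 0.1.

p = P(Z < -0.825) = Φ(-0.825) ≈ 0.2047. Since p ≥ 0.1, fail to reject H₀ (not significant) at α = 0.1.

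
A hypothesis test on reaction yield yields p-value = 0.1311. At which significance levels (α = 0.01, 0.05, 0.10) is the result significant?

p = 0.1311. Not significant at any of the given levels.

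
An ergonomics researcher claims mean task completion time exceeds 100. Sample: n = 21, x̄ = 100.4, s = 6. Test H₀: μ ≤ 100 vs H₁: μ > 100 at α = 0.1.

t = (100.4 - 100)/(6/√21) = 0.306, df = 20. Critical t = 1.325. Fail to reject H₀.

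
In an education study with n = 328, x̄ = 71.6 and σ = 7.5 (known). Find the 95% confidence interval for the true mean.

CI = x̄ ± z*(σ/√n) = 71.6 ± 1.96(7.5/√328) = 71.6 ± 0.81 = (70.79, 72.41)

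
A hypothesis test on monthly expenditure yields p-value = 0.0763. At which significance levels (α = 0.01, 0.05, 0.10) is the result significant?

p = 0.0763. Significant at: α = 0.1.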